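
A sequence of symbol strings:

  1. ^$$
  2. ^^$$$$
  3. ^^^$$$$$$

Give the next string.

^^^^$$$$$$$$

Each string has the form ^^{n} $^{2n} (n = 1, 2, …).
At n = 4 the blocks have lengths 4, 8.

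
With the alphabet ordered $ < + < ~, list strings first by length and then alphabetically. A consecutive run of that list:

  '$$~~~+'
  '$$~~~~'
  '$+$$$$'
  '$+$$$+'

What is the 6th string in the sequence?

$+$$+$

Advancing 2 positions from $+$$$+ through $+$$$+ → $+$$$~ reaches term 6.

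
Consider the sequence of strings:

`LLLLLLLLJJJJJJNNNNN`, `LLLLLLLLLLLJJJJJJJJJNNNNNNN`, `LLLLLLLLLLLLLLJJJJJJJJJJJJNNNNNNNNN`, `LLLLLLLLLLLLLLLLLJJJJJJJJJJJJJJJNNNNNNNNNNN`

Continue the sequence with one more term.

LLLLLLLLLLLLLLLLLLLLJJJJJJJJJJJJJJJJJJNNNNNNNNNNNNN

Term n consists of 3n+2 L's, followed by 3n J's, followed by 2n+1 N's, where the shown terms are n = 2, 3, 4, 5.
For the next term, n = 6, so the run lengths are 20, 18, 13.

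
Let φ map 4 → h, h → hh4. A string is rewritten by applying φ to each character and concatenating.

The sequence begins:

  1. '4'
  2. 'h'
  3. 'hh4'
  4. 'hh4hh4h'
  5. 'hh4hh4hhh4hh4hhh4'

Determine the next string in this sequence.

Rewriting the 17 symbols of hh4hh4hhh4hh4hhh4 one by one yields hh4 hh4 h hh4 hh4 h hh4 hh4 hh4 h hh4 hh4 h hh4 hh4 hh4 h; concatenated:

hh4hh4hhh4hh4hhh4hh4hh4hhh4hh4hhh4hh4hh4h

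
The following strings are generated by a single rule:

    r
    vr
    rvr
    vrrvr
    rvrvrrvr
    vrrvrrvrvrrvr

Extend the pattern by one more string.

rvrvrrvrvrrvrrvrvrrvr

This is a Fibonacci-style word recurrence s(k) = s(k−2)·s(k−1): e.g. r·vr = rvr.
The next term joins rvrvrrvr and vrrvrrvrvrrvr.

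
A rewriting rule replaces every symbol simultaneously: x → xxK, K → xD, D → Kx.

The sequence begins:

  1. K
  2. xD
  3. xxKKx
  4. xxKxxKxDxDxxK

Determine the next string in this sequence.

Rewriting the 13 symbols of xxKxxKxDxDxxK one by one yields xxK xxK xD xxK xxK xD xxK Kx xxK Kx xxK xxK xD; concatenated:

xxKxxKxDxxKxxKxDxxKKxxxKKxxxKxxKxD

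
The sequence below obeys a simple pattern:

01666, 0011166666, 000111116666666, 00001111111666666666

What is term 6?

Term n consists of n 0's, followed by 2n-1 1's, followed by 2n+1 6's (n = 1, 2, …).
Setting n = 6 gives 6, 11, 13 characters in each block.

000000111111111116666666666666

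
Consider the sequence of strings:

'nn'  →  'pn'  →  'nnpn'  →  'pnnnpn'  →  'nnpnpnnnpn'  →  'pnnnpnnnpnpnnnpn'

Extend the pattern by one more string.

Each term (from the third on) is the two preceding terms concatenated in order: term 3 = nn·pn = nnpn.
The next term joins nnpnpnnnpn and pnnnpnnnpnpnnnpn.

nnpnpnnnpnpnnnpnnnpnpnnnpn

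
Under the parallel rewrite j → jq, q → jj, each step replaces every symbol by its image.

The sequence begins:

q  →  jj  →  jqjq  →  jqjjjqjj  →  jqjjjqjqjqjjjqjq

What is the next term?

jqjjjqjqjqjjjqjjjqjjjqjqjqjjjqjj

Applying the rule to each of the 16 symbols of jqjjjqjqjqjjjqjq gives the pieces jq jj jq jq jq jj jq jj jq jj jq jq jq jj jq jj, which concatenate to the answer.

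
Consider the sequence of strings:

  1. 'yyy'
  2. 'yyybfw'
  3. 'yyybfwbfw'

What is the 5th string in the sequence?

yyybfwbfwbfwbfw

The strings grow by a fixed suffix bfw each time.
From yyybfwbfw, 2 further steps: yyybfwbfw → yyybfwbfwbfw → (answer).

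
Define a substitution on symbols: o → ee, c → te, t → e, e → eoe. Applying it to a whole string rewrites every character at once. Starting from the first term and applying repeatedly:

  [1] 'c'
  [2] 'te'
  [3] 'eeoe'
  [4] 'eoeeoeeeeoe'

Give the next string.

eoeeeeoeeoeeeeoeeoeeoeeoeeeeoe

Rewriting each symbol of eoeeoeeeeoe: e→eoe, o→ee, e→eoe, e→eoe, o→ee, e→eoe, e→eoe, e→eoe, e→eoe, o→ee, e→eoe, which concatenates to eoe ee eoe eoe ee eoe eoe eoe eoe ee eoe.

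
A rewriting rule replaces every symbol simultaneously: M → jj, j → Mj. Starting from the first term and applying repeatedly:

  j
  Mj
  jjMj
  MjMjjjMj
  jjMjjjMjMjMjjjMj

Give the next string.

Rewriting the 16 symbols of jjMjjjMjMjMjjjMj one by one yields Mj Mj jj Mj Mj Mj jj Mj jj Mj jj Mj Mj Mj jj Mj; concatenated:

MjMjjjMjMjMjjjMjjjMjjjMjMjMjjjMj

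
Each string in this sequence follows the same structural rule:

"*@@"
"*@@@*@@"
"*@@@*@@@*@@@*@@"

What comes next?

s(k+1) = s(k)·@·s(k) — each term doubles the last with '@' between the halves.
Doubling *@@@*@@@*@@@*@@ with '@' between the halves:

*@@@*@@@*@@@*@@@*@@@*@@@*@@@*@@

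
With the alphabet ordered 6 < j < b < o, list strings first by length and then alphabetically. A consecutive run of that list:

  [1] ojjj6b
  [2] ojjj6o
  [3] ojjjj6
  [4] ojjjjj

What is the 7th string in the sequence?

ojjjb6

Stepping forward 3 times from ojjjjj: ojjjjj → ojjjjb → ojjjjo, then the target.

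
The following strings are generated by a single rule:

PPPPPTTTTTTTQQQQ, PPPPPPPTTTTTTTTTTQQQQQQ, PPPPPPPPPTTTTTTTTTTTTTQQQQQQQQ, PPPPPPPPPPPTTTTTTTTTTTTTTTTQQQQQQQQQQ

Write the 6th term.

Term n consists of 2n+1 P's, followed by 3n+1 T's, followed by 2n Q's, where the shown terms are n = 2, 3, 4, 5.
For term 6, n = 7, so the run lengths are 15, 22, 14.

PPPPPPPPPPPPPPPTTTTTTTTTTTTTTTTTTTTTTQQQQQQQQQQQQQQ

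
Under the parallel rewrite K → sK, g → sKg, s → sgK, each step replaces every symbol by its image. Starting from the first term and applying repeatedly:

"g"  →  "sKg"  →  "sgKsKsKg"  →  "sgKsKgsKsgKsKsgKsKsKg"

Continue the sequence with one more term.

Rewriting the 21 symbols of sgKsKgsKsgKsKsgKsKsKg one by one yields sgK sKg sK sgK sK sKg sgK sK sgK sKg sK sgK sK sgK sKg sK sgK sK sgK sK sKg; concatenated:

sgKsKgsKsgKsKsKgsgKsKsgKsKgsKsgKsKsgKsKgsKsgKsKsgKsKsKg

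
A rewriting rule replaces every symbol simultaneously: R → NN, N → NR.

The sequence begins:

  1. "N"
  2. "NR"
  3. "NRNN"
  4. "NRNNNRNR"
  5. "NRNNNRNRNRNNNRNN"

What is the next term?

NRNNNRNRNRNNNRNNNRNNNRNRNRNNNRNR

φ(NRNNNRNRNRNNNRNN) expands symbol-by-symbol to NR NN NR NR NR NN NR NN NR NN NR NR NR NN NR NR; joining the 16 pieces gives the next term.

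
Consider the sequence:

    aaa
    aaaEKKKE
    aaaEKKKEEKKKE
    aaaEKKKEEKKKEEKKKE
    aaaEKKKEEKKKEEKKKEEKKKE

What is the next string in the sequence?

aaaEKKKEEKKKEEKKKEEKKKEEKKKE

Every step adds EKKKE to the end: s(k+1) = s(k)·EKKKE.
So the next term is aaaEKKKEEKKKEEKKKEEKKKE·EKKKE.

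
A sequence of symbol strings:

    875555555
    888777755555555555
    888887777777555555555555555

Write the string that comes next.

888888877777777775555555555555555555

Term n consists of 2n-1 8's, followed by 3n-2 7's, followed by 4n+3 5's (n = 1, 2, …).
Setting n = 4 gives 7, 10, 19 characters in each block.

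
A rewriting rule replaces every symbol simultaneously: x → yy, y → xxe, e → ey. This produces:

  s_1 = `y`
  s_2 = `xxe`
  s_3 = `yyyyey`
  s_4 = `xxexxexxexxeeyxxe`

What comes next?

yyyyeyyyyyeyyyyyeyyyyyeyeyxxeyyyyey

Replace each of the 17 characters of xxexxexxexxeeyxxe in place — yy yy ey yy yy ey yy yy ey yy yy ey ey xxe yy yy ey — and concatenate.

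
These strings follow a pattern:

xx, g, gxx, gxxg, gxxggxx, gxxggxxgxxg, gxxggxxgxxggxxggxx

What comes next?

Each term (from the third on) is the previous term followed by the one before it: term 3 = g·xx = gxx.
Continuing: gxxggxxgxxggxxggxx · gxxggxxgxxg gives term 8.

gxxggxxgxxggxxggxxgxxggxxgxxg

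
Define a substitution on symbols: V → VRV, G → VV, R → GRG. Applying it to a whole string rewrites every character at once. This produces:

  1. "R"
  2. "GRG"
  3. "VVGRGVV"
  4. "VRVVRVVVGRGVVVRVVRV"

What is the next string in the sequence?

Rewriting the 19 symbols of VRVVRVVVGRGVVVRVVRV one by one yields VRV GRG VRV VRV GRG VRV VRV VRV VV GRG VV VRV VRV VRV GRG VRV VRV GRG VRV; concatenated:

VRVGRGVRVVRVGRGVRVVRVVRVVVGRGVVVRVVRVVRVGRGVRVVRVGRGVRV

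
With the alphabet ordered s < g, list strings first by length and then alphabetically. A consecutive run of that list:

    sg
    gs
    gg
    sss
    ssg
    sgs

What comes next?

Treat sgs as a base-2 numeral over the given alphabet and add one, carrying through any trailing g's.

sgg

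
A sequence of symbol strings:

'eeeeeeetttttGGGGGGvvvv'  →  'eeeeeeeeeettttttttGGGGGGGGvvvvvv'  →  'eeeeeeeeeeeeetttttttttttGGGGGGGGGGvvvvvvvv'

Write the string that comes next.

Reading off run lengths: e runs 7, 10, 13; t runs 5, 8, 11; G runs 6, 8, 10; v runs 4, 6, 8 — each is linear in n, where the shown terms are n = 2, 3, 4.
For the next term, n = 5, so the run lengths are 16, 14, 12, 10.

eeeeeeeeeeeeeeeettttttttttttttGGGGGGGGGGGGvvvvvvvvvv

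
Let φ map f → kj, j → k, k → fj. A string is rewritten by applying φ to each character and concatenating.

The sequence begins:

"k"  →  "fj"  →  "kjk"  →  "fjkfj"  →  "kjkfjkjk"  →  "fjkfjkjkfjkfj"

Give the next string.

kjkfjkjkfjkfjkjkfjkjk

Applying the rule to each of the 13 symbols of fjkfjkjkfjkfj gives the pieces kj k fj kj k fj k fj kj k fj kj k, which concatenate to the answer.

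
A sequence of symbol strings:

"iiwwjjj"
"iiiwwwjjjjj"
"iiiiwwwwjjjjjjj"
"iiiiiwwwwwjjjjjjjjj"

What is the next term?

The n-th term is n i's then n w's then 2n-1 j's, where the shown terms are n = 2, 3, 4, 5.
For the next term, n = 6, so the run lengths are 6, 6, 11.

iiiiiiwwwwwwjjjjjjjjjjj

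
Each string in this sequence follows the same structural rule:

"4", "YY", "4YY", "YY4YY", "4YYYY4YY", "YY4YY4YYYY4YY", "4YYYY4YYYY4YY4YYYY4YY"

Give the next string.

From term 3 onward, concatenate the second-to-last term with the last: 4·YY = 4YY, YY·4YY = YY4YY, …
So term 8 is YY4YY4YYYY4YY·4YYYY4YYYY4YY4YYYY4YY.

YY4YY4YYYY4YY4YYYY4YYYY4YY4YYYY4YY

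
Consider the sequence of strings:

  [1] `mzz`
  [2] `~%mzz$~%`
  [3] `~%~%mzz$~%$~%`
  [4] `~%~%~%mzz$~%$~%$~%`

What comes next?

~%~%~%~%mzz$~%$~%$~%$~%

Each term wraps the previous one in ~% on the left and $~% on the right.
One more step from ~%~%~%mzz$~%$~%$~% gives the answer.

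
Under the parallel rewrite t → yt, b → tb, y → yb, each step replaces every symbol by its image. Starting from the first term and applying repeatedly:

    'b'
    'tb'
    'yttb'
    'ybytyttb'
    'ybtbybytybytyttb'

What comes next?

ybtbyttbybtbybytybtbybytybytyttb

φ(ybtbybytybytyttb) expands symbol-by-symbol to yb tb yt tb yb tb yb yt yb tb yb yt yb yt yt tb; joining the 16 pieces gives the next term.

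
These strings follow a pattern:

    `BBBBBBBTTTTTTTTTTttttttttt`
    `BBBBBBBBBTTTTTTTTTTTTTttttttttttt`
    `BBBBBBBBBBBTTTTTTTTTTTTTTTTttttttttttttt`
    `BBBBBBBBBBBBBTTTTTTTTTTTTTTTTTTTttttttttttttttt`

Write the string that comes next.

BBBBBBBBBBBBBBBTTTTTTTTTTTTTTTTTTTTTTttttttttttttttttt

The n-th term is 2n+1 B's then 3n+1 T's then 2n+3 t's, where the shown terms are n = 3, 4, 5, 6.
For the next term, n = 7, so the run lengths are 15, 22, 17.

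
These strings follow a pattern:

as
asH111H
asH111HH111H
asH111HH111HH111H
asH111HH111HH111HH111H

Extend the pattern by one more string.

The strings grow by a fixed suffix H111H each time.
Applying this once more to asH111HH111HH111HH111H:

asH111HH111HH111HH111HH111H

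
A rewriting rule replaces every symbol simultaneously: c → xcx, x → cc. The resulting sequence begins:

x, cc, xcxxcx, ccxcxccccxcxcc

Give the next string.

Replace each of the 14 characters of ccxcxccccxcxcc in place — xcx xcx cc xcx cc xcx xcx xcx xcx cc xcx cc xcx xcx — and concatenate.

xcxxcxccxcxccxcxxcxxcxxcxccxcxccxcxxcx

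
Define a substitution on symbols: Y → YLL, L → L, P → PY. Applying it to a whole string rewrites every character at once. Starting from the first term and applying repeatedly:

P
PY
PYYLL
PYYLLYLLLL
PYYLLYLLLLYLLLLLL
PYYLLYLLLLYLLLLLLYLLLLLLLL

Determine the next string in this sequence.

PYYLLYLLLLYLLLLLLYLLLLLLLLYLLLLLLLLLL

Replace each of the 26 characters of PYYLLYLLLLYLLLLLLYLLLLLLLL in place — PY YLL YLL L L YLL L L L L YLL L L L L L L YLL L L L L L L L L — and concatenate.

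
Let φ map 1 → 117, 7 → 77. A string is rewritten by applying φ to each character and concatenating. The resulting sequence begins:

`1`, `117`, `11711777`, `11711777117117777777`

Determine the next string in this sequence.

Rewriting the 20 symbols of 11711777117117777777 one by one yields 117 117 77 117 117 77 77 77 117 117 77 117 117 77 77 77 77 77 77 77; concatenated:

117117771171177777771171177711711777777777777777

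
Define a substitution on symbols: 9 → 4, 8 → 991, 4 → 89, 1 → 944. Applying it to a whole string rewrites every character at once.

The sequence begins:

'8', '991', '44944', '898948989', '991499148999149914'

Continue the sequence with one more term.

Replace each of the 18 characters of 991499148999149914 in place — 4 4 944 89 4 4 944 89 991 4 4 4 944 89 4 4 944 89 — and concatenate.

44944894494489991444944894494489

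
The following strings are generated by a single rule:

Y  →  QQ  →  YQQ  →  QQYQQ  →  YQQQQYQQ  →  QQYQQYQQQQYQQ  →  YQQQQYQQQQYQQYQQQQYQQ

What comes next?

This is a Fibonacci-style word recurrence s(k) = s(k−2)·s(k−1): e.g. Y·QQ = YQQ.
The next term joins QQYQQYQQQQYQQ and YQQQQYQQQQYQQYQQQQYQQ.

QQYQQYQQQQYQQYQQQQYQQQQYQQYQQQQYQQ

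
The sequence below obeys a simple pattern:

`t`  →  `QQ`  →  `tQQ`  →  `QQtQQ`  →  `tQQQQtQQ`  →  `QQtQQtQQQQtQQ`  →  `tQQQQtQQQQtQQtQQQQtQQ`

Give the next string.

This is a Fibonacci-style word recurrence s(k) = s(k−2)·s(k−1): e.g. t·QQ = tQQ.
The next term joins QQtQQtQQQQtQQ and tQQQQtQQQQtQQtQQQQtQQ.

QQtQQtQQQQtQQtQQQQtQQQQtQQtQQQQtQQ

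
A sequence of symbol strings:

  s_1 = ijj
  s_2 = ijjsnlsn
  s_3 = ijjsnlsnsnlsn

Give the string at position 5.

Every step adds snlsn to the end: s(k+1) = s(k)·snlsn.
From ijjsnlsnsnlsn, 2 further steps: ijjsnlsnsnlsn → ijjsnlsnsnlsnsnlsn → (answer).

ijjsnlsnsnlsnsnlsnsnlsn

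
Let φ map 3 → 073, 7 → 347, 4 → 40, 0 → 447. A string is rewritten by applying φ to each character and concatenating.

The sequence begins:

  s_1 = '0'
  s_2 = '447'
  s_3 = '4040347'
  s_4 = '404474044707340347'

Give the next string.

Replace each of the 18 characters of 404474044707340347 in place — 40 447 40 40 347 40 447 40 40 347 447 347 073 40 447 073 40 347 — and concatenate.

4044740403474044740403474473470734044707340347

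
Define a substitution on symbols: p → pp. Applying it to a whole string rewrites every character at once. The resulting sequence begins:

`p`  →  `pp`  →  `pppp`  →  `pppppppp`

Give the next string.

pppppppppppppppp

Apply φ to pppppppp symbol by symbol: p→pp, p→pp, p→pp, p→pp, p→pp, p→pp, p→pp, p→pp; joined: pp pp pp pp pp pp pp pp.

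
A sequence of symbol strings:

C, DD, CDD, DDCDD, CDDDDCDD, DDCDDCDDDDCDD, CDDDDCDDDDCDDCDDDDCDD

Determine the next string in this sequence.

Each term (from the third on) is the two preceding terms concatenated in order: term 3 = C·DD = CDD.
So term 8 is DDCDDCDDDDCDD·CDDDDCDDDDCDDCDDDDCDD.

DDCDDCDDDDCDDCDDDDCDDDDCDDCDDDDCDD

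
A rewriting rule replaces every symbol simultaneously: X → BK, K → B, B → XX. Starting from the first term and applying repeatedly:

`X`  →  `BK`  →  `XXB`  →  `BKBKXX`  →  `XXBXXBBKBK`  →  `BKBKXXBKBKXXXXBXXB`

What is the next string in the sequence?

Rewriting the 18 symbols of BKBKXXBKBKXXXXBXXB one by one yields XX B XX B BK BK XX B XX B BK BK BK BK XX BK BK XX; concatenated:

XXBXXBBKBKXXBXXBBKBKBKBKXXBKBKXX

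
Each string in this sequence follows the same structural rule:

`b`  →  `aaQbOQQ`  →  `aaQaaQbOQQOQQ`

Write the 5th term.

aaQaaQaaQaaQbOQQOQQOQQOQQ

s(k+1) = aaQ·s(k)·OQQ, so each term gains aaQ as a prefix and OQQ as a suffix.
From aaQaaQbOQQOQQ, 2 further steps: aaQaaQbOQQOQQ → aaQaaQaaQbOQQOQQOQQ → (answer).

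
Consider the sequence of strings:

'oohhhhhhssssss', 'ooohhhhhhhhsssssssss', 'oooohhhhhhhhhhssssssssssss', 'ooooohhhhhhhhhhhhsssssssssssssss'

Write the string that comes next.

oooooohhhhhhhhhhhhhhssssssssssssssssss

The n-th term is n o's then 2n+2 h's then 3n s's, where the shown terms are n = 2, 3, 4, 5.
At n = 6 the blocks have lengths 6, 14, 18.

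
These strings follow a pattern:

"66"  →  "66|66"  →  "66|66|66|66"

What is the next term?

66|66|66|66|66|66|66|66

Every step duplicates the string with '|' between the halves.
One more doubling of 66|66|66|66 gives the answer.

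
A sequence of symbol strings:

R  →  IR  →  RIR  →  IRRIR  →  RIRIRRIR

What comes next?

Each term (from the third on) is the two preceding terms concatenated in order: term 3 = R·IR = RIR.
The next term joins IRRIR and RIRIRRIR.

IRRIRRIRIRRIR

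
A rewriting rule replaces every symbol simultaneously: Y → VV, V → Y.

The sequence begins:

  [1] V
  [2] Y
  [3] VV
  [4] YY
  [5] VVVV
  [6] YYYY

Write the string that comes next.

VVVVVVVV

Apply φ to YYYY symbol by symbol: Y→VV, Y→VV, Y→VV, Y→VV; joined: VV VV VV VV.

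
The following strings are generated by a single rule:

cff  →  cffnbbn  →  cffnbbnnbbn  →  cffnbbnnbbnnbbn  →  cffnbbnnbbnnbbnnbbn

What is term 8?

cffnbbnnbbnnbbnnbbnnbbnnbbnnbbn

Each term is the previous one with nbbn appended.
From cffnbbnnbbnnbbnnbbn, 3 further steps: cffnbbnnbbnnbbnnbbn → cffnbbnnbbnnbbnnbbnnbbn → cffnbbnnbbnnbbnnbbnnbbnnbbn → (answer).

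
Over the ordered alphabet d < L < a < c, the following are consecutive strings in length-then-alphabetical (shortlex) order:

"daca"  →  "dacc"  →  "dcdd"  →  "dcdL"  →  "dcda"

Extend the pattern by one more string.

The successor of dcda increments the rightmost position that isn't already c and resets every position after it to d.

dcdc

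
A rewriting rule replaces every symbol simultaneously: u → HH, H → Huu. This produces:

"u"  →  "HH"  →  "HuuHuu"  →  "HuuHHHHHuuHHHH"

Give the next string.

Rewriting the 14 symbols of HuuHHHHHuuHHHH one by one yields Huu HH HH Huu Huu Huu Huu Huu HH HH Huu Huu Huu Huu; concatenated:

HuuHHHHHuuHuuHuuHuuHuuHHHHHuuHuuHuuHuu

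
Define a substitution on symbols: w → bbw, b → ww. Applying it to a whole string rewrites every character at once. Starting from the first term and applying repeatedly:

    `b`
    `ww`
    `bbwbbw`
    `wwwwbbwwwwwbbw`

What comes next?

Rewriting the 14 symbols of wwwwbbwwwwwbbw one by one yields bbw bbw bbw bbw ww ww bbw bbw bbw bbw bbw ww ww bbw; concatenated:

bbwbbwbbwbbwwwwwbbwbbwbbwbbwbbwwwwwbbw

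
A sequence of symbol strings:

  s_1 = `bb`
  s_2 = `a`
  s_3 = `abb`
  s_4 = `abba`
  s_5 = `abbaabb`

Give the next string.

From term 3 onward, concatenate the last term with the second-to-last: a·bb = abb, abb·a = abba, …
Continuing: abbaabb · abba gives term 6.

abbaabbabba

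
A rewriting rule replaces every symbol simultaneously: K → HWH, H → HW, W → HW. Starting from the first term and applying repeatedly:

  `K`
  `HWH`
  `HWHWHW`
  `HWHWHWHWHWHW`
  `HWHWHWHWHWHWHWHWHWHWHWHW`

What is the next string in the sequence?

Rewriting the 24 symbols of HWHWHWHWHWHWHWHWHWHWHWHW one by one yields HW HW HW HW HW HW HW HW HW HW HW HW HW HW HW HW HW HW HW HW HW HW HW HW; concatenated:

HWHWHWHWHWHWHWHWHWHWHWHWHWHWHWHWHWHWHWHWHWHWHWHW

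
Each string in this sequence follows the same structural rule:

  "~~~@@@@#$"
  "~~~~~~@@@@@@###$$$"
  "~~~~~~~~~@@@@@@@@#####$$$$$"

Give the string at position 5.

~~~~~~~~~~~~~~~@@@@@@@@@@@@#########$$$$$$$$$

The n-th term is 3n ~'s then 2n+2 @'s then 2n-1 #'s then 2n-1 $'s (n = 1, 2, …).
At n = 5 the blocks have lengths 15, 12, 9, 9.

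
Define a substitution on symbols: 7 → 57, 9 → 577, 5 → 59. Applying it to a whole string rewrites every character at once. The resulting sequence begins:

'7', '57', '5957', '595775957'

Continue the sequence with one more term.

59577595757595775957

Apply φ to 595775957 symbol by symbol: 5→59, 9→577, 5→59, 7→57, 7→57, 5→59, 9→577, 5→59, 7→57; joined: 59 577 59 57 57 59 577 59 57.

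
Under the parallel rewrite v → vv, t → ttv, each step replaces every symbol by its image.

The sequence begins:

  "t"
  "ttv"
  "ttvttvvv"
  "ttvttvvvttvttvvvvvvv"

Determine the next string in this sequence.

Applying the rule to each of the 20 symbols of ttvttvvvttvttvvvvvvv gives the pieces ttv ttv vv ttv ttv vv vv vv ttv ttv vv ttv ttv vv vv vv vv vv vv vv, which concatenate to the answer.

ttvttvvvttvttvvvvvvvttvttvvvttvttvvvvvvvvvvvvvvv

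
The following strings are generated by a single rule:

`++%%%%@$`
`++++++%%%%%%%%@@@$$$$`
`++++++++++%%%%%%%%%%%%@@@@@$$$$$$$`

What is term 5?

Each string has the form +^{4n-2} %^{4n} @^{2n-1} $^{3n-2} (n = 1, 2, …).
At n = 5 the blocks have lengths 18, 20, 9, 13.

++++++++++++++++++%%%%%%%%%%%%%%%%%%%%@@@@@@@@@$$$$$$$$$$$$$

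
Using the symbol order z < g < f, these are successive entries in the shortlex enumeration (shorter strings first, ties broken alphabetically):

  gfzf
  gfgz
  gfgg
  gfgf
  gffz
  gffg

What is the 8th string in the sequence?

fzzz

Advancing 2 positions from gffg through gffg → gfff reaches term 8.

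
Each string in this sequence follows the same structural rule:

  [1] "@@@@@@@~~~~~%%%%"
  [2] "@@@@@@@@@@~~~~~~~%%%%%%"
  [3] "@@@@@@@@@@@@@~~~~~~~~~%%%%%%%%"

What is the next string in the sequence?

Each string has the form @^{3n+1} ~^{2n+1} %^{2n}, where the shown terms are n = 2, 3, 4.
Setting n = 5 gives 16, 11, 10 characters in each block.

@@@@@@@@@@@@@@@@~~~~~~~~~~~%%%%%%%%%%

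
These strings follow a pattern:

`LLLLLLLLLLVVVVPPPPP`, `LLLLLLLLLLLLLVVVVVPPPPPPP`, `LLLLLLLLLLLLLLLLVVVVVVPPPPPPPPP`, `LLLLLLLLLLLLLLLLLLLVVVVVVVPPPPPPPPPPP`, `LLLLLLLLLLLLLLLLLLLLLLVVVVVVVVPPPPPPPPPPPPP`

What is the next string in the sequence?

Term n consists of 3n+1 L's, followed by n+1 V's, followed by 2n-1 P's, where the shown terms are n = 3, 4, 5, 6, 7.
At n = 8 the blocks have lengths 25, 9, 15.

LLLLLLLLLLLLLLLLLLLLLLLLLVVVVVVVVVPPPPPPPPPPPPPPP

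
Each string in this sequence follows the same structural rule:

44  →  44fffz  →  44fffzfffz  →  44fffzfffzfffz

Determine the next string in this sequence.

Every step adds fffz to the end: s(k+1) = s(k)·fffz.
So the next term is 44fffzfffzfffz·fffz.

44fffzfffzfffzfffz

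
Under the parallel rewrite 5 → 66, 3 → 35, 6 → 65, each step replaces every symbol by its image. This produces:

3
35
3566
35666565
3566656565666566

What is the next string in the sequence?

Rewriting the 16 symbols of 3566656565666566 one by one yields 35 66 65 65 65 66 65 66 65 66 65 65 65 66 65 65; concatenated:

35666565656665666566656565666565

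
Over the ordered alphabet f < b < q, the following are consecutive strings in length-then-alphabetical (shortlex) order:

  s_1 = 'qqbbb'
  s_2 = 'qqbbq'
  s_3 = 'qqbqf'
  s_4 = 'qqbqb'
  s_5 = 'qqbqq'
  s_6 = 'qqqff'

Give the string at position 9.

qqqbf

Advancing 3 positions from qqqff through qqqff → qqqfb → qqqfq reaches term 9.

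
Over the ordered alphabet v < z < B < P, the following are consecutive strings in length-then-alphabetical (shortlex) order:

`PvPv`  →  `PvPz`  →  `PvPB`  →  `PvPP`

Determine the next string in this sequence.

Pzvv

Find the rightmost character of PvPP below P, bump it to the next letter, and reset everything to its right to v.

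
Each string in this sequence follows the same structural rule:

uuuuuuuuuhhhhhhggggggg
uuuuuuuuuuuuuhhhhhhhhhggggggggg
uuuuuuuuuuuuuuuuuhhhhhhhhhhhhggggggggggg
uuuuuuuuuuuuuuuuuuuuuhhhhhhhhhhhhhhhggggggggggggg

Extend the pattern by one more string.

uuuuuuuuuuuuuuuuuuuuuuuuuhhhhhhhhhhhhhhhhhhggggggggggggggg

Each string has the form u^{4n+1} h^{3n} g^{2n+3}, where the shown terms are n = 2, 3, 4, 5.
Setting n = 6 gives 25, 18, 15 characters in each block.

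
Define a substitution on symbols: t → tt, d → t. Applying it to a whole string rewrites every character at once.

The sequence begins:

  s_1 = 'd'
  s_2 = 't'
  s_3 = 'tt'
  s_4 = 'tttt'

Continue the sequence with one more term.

Apply φ to tttt symbol by symbol: t→tt, t→tt, t→tt, t→tt; joined: tt tt tt tt.

tttttttt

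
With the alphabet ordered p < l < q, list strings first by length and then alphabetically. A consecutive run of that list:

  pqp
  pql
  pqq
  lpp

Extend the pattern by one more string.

The successor of lpp increments the rightmost position that isn't already q and resets every position after it to p.

lpl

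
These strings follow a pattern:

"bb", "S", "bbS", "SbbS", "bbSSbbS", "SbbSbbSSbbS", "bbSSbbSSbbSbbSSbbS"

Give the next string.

SbbSbbSSbbSbbSSbbSSbbSbbSSbbS

This is a Fibonacci-style word recurrence s(k) = s(k−2)·s(k−1): e.g. bb·S = bbS.
The next term joins SbbSbbSSbbS and bbSSbbSSbbSbbSSbbS.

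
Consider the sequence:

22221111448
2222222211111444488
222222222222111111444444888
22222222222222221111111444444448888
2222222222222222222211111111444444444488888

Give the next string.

Reading off run lengths: 2 runs 4, 8, 12, 16, 20; 1 runs 4, 5, 6, 7, 8; 4 runs 2, 4, 6, 8, 10; 8 runs 1, 2, 3, 4, 5 — each is linear in n (n = 1, 2, …).
For the next term, n = 6, so the run lengths are 24, 9, 12, 6.

222222222222222222222222111111111444444444444888888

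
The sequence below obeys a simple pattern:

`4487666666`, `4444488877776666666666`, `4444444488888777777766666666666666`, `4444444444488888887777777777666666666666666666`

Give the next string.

Term n consists of 3n-1 4's, followed by 2n-1 8's, followed by 3n-2 7's, followed by 4n+2 6's (n = 1, 2, …).
Setting n = 5 gives 14, 9, 13, 22 characters in each block.

4444444444444488888888877777777777776666666666666666666666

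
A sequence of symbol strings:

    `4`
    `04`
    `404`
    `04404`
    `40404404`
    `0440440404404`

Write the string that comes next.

404044040440440404404

Each term (from the third on) is the two preceding terms concatenated in order: term 3 = 4·04 = 404.
Continuing: 40404404 · 0440440404404 gives term 7.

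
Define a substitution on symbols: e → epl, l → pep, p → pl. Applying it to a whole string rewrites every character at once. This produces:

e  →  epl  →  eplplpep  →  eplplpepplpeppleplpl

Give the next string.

Replace each of the 20 characters of eplplpepplpeppleplpl in place — epl pl pep pl pep pl epl pl pl pep pl epl pl pl pep epl pl pep pl pep — and concatenate.

eplplpepplpeppleplplplpeppleplplplpepeplplpepplpep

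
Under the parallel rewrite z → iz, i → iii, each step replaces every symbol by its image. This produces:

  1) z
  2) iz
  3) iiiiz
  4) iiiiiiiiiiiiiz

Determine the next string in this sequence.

iiiiiiiiiiiiiiiiiiiiiiiiiiiiiiiiiiiiiiiiz

Applying the rule to each of the 14 symbols of iiiiiiiiiiiiiz gives the pieces iii iii iii iii iii iii iii iii iii iii iii iii iii iz, which concatenate to the answer.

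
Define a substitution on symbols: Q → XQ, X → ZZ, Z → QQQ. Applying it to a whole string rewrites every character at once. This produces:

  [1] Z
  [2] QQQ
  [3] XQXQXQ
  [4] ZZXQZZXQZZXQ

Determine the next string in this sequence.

QQQQQQZZXQQQQQQQZZXQQQQQQQZZXQ

Rewriting each symbol of ZZXQZZXQZZXQ: Z→QQQ, Z→QQQ, X→ZZ, Q→XQ, Z→QQQ, Z→QQQ, X→ZZ, Q→XQ, Z→QQQ, Z→QQQ, X→ZZ, Q→XQ, which concatenates to QQQ QQQ ZZ XQ QQQ QQQ ZZ XQ QQQ QQQ ZZ XQ.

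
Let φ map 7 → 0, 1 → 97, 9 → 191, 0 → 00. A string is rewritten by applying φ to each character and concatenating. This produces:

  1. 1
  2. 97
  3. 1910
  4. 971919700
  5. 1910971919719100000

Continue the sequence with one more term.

Rewriting the 19 symbols of 1910971919719100000 one by one yields 97 191 97 00 191 0 97 191 97 191 0 97 191 97 00 00 00 00 00; concatenated:

97191970019109719197191097191970000000000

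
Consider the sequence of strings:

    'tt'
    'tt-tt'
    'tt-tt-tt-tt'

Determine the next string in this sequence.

Each string is two copies of the previous one joined by '-'.
Doubling tt-tt-tt-tt with '-' between the halves:

tt-tt-tt-tt-tt-tt-tt-tt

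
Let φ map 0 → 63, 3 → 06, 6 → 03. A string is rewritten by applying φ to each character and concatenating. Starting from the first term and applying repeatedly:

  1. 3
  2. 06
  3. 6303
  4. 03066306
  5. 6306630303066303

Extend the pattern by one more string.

Replace each of the 16 characters of 6306630303066303 in place — 03 06 63 03 03 06 63 06 63 06 63 03 03 06 63 06 — and concatenate.

03066303030663066306630303066306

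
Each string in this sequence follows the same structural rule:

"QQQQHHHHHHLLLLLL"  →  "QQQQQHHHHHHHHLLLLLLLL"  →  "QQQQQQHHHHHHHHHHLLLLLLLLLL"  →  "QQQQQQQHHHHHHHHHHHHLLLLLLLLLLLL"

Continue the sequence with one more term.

QQQQQQQQHHHHHHHHHHHHHHLLLLLLLLLLLLLL

Each string has the form Q^{n+1} H^{2n} L^{2n}, where the shown terms are n = 3, 4, 5, 6.
For the next term, n = 7, so the run lengths are 8, 14, 14.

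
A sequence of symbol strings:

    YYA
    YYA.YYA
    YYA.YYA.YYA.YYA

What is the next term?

s(k+1) = s(k)·.·s(k) — each term doubles the last with '.' between the halves.
One more doubling of YYA.YYA.YYA.YYA gives the answer.

YYA.YYA.YYA.YYA.YYA.YYA.YYA.YYA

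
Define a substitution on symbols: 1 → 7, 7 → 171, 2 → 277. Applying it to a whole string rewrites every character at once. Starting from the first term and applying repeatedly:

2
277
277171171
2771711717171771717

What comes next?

φ(2771711717171771717) expands symbol-by-symbol to 277 171 171 7 171 7 7 171 7 171 7 171 7 171 171 7 171 7 171; joining the 19 pieces gives the next term.

27717117171717717171717171717117171717171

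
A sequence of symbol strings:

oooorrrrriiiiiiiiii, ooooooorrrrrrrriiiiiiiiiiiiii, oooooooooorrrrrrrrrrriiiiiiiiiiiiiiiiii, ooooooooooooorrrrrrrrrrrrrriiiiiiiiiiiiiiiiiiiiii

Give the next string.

oooooooooooooooorrrrrrrrrrrrrrrrriiiiiiiiiiiiiiiiiiiiiiiiii

Reading off run lengths: o runs 4, 7, 10, 13; r runs 5, 8, 11, 14; i runs 10, 14, 18, 22 — each is linear in n, where the shown terms are n = 2, 3, 4, 5.
At n = 6 the blocks have lengths 16, 17, 26.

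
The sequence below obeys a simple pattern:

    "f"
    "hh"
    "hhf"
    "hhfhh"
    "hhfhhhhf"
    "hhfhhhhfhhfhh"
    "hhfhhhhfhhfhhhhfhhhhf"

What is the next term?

hhfhhhhfhhfhhhhfhhhhfhhfhhhhfhhfhh

This is a Fibonacci-style word recurrence s(k) = s(k−1)·s(k−2): e.g. hh·f = hhf.
So term 8 is hhfhhhhfhhfhhhhfhhhhf·hhfhhhhfhhfhh.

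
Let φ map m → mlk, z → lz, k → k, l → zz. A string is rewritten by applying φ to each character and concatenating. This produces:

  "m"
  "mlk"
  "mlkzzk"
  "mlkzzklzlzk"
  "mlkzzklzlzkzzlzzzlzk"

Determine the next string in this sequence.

Applying the rule to each of the 20 symbols of mlkzzklzlzkzzlzzzlzk gives the pieces mlk zz k lz lz k zz lz zz lz k lz lz zz lz lz lz zz lz k, which concatenate to the answer.

mlkzzklzlzkzzlzzzlzklzlzzzlzlzlzzzlzk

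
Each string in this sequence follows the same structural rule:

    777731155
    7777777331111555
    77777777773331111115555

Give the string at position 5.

7777777777777777333331111111111555555

The n-th term is 3n+1 7's then n 3's then 2n 1's then n+1 5's (n = 1, 2, …).
At n = 5 the blocks have lengths 16, 5, 10, 6.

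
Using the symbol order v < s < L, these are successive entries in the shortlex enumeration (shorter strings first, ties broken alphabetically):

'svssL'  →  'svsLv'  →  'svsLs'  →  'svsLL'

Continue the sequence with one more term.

The successor of svsLL increments the rightmost position that isn't already L and resets every position after it to v.

svLvv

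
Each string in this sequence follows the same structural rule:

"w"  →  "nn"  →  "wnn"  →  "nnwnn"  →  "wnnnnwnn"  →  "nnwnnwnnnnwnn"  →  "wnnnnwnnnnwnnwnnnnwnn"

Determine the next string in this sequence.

nnwnnwnnnnwnnwnnnnwnnnnwnnwnnnnwnn

Each term (from the third on) is the two preceding terms concatenated in order: term 3 = w·nn = wnn.
The next term joins nnwnnwnnnnwnn and wnnnnwnnnnwnnwnnnnwnn.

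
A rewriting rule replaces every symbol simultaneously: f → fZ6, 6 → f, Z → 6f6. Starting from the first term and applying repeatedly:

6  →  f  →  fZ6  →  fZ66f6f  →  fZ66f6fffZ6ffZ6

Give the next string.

Rewriting the 15 symbols of fZ66f6fffZ6ffZ6 one by one yields fZ6 6f6 f f fZ6 f fZ6 fZ6 fZ6 6f6 f fZ6 fZ6 6f6 f; concatenated:

fZ66f6fffZ6ffZ6fZ6fZ66f6ffZ6fZ66f6f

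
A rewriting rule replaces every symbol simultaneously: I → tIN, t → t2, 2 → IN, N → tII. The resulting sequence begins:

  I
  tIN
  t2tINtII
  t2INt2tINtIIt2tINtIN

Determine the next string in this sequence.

φ(t2INt2tINtIIt2tINtIN) expands symbol-by-symbol to t2 IN tIN tII t2 IN t2 tIN tII t2 tIN tIN t2 IN t2 tIN tII t2 tIN tII; joining the 20 pieces gives the next term.

t2INtINtIIt2INt2tINtIIt2tINtINt2INt2tINtIIt2tINtII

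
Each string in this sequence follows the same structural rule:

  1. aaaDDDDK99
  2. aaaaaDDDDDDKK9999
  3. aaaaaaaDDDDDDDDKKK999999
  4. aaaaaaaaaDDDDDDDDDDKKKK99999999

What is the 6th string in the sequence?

The n-th term is 2n+1 a's then 2n+2 D's then n K's then 2n 9's (n = 1, 2, …).
At n = 6 the blocks have lengths 13, 14, 6, 12.

aaaaaaaaaaaaaDDDDDDDDDDDDDDKKKKKK999999999999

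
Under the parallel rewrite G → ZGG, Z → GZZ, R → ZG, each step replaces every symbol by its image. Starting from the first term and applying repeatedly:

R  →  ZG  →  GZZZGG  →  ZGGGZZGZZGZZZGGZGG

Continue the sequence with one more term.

Rewriting the 18 symbols of ZGGGZZGZZGZZZGGZGG one by one yields GZZ ZGG ZGG ZGG GZZ GZZ ZGG GZZ GZZ ZGG GZZ GZZ GZZ ZGG ZGG GZZ ZGG ZGG; concatenated:

GZZZGGZGGZGGGZZGZZZGGGZZGZZZGGGZZGZZGZZZGGZGGGZZZGGZGG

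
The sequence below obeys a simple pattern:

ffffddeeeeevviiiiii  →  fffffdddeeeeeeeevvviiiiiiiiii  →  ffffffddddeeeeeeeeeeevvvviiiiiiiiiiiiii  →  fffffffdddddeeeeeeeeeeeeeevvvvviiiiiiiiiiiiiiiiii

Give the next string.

Each string has the form f^{n+2} d^{n} e^{3n-1} v^{n} i^{4n-2}, where the shown terms are n = 2, 3, 4, 5.
Setting n = 6 gives 8, 6, 17, 6, 22 characters in each block.

ffffffffddddddeeeeeeeeeeeeeeeeevvvvvviiiiiiiiiiiiiiiiiiiiii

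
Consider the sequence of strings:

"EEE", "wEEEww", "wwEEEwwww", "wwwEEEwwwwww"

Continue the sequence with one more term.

Each term wraps the previous one in w on the left and ww on the right.
One more step from wwwEEEwwwwww gives the answer.

wwwwEEEwwwwwwww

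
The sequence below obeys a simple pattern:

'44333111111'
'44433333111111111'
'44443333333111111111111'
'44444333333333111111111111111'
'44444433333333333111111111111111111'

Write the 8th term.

44444444433333333333333333111111111111111111111111111

The n-th term is n 4's then 2n-1 3's then 3n 1's, where the shown terms are n = 2, 3, 4, 5, 6.
At n = 9 the blocks have lengths 9, 17, 27.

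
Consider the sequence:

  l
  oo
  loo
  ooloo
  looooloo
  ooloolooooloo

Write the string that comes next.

loooolooooloolooooloo

From term 3 onward, concatenate the second-to-last term with the last: l·oo = loo, oo·loo = ooloo, …
So term 7 is looooloo·ooloolooooloo.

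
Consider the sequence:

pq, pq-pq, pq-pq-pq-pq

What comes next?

s(k+1) = s(k)·-·s(k) — each term doubles the last with '-' between the halves.
One more doubling of pq-pq-pq-pq gives the answer.

pq-pq-pq-pq-pq-pq-pq-pq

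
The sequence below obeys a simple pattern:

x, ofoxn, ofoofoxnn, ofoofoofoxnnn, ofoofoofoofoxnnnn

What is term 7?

ofoofoofoofoofoofoxnnnnnn

Each term wraps the previous one in ofo on the left and n on the right.
From ofoofoofoofoxnnnn, 2 further steps: ofoofoofoofoxnnnn → ofoofoofoofoofoxnnnnn → (answer).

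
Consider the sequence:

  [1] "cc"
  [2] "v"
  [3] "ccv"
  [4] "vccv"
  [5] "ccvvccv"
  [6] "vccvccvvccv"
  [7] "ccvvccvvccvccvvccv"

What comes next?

Each term (from the third on) is the two preceding terms concatenated in order: term 3 = cc·v = ccv.
The next term joins vccvccvvccv and ccvvccvvccvccvvccv.

vccvccvvccvccvvccvvccvccvvccv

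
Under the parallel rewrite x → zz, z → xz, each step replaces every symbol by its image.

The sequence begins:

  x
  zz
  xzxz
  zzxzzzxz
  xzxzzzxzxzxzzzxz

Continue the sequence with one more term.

zzxzzzxzxzxzzzxzzzxzzzxzxzxzzzxz

Applying the rule to each of the 16 symbols of xzxzzzxzxzxzzzxz gives the pieces zz xz zz xz xz xz zz xz zz xz zz xz xz xz zz xz, which concatenate to the answer.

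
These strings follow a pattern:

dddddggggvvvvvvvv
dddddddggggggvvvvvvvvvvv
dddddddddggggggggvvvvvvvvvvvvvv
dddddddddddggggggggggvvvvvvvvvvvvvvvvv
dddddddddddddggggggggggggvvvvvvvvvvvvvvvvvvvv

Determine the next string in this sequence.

Each string has the form d^{2n-1} g^{2n-2} v^{3n-1}, where the shown terms are n = 3, 4, 5, 6, 7.
At n = 8 the blocks have lengths 15, 14, 23.

dddddddddddddddggggggggggggggvvvvvvvvvvvvvvvvvvvvvvv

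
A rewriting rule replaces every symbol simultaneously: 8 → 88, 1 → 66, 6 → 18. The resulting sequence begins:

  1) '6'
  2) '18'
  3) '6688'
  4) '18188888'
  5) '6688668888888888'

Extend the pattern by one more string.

18188888181888888888888888888888

Replace each of the 16 characters of 6688668888888888 in place — 18 18 88 88 18 18 88 88 88 88 88 88 88 88 88 88 — and concatenate.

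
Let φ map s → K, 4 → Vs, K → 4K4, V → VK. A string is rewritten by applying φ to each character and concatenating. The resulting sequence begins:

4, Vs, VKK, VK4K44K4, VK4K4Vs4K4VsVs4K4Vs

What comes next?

VK4K4Vs4K4VsVKKVs4K4VsVKKVKKVs4K4VsVKK

Replace each of the 19 characters of VK4K4Vs4K4VsVs4K4Vs in place — VK 4K4 Vs 4K4 Vs VK K Vs 4K4 Vs VK K VK K Vs 4K4 Vs VK K — and concatenate.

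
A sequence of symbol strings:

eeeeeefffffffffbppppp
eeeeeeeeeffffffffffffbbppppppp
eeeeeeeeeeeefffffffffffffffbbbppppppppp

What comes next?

Reading off run lengths: e runs 6, 9, 12; f runs 9, 12, 15; b runs 1, 2, 3; p runs 5, 7, 9 — each is linear in n, where the shown terms are n = 2, 3, 4.
For the next term, n = 5, so the run lengths are 15, 18, 4, 11.

eeeeeeeeeeeeeeeffffffffffffffffffbbbbppppppppppp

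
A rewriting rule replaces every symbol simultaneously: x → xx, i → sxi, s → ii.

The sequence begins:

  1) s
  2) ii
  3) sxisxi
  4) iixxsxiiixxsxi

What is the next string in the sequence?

sxisxixxxxiixxsxisxisxixxxxiixxsxi

Replace each of the 14 characters of iixxsxiiixxsxi in place — sxi sxi xx xx ii xx sxi sxi sxi xx xx ii xx sxi — and concatenate.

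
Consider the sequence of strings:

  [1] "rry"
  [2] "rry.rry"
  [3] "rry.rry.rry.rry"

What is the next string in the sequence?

rry.rry.rry.rry.rry.rry.rry.rry

s(k+1) = s(k)·.·s(k) — each term doubles the last with '.' between the halves.
One more doubling of rry.rry.rry.rry gives the answer.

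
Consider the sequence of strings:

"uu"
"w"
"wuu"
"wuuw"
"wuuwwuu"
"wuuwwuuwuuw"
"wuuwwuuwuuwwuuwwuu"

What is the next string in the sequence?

This is a Fibonacci-style word recurrence s(k) = s(k−1)·s(k−2): e.g. w·uu = wuu.
The next term joins wuuwwuuwuuwwuuwwuu and wuuwwuuwuuw.

wuuwwuuwuuwwuuwwuuwuuwwuuwuuw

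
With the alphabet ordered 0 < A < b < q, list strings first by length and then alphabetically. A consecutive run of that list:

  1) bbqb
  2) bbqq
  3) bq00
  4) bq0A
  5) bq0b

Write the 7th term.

bqA0

Stepping forward 2 times from bq0b: bq0b → bq0q, then the target.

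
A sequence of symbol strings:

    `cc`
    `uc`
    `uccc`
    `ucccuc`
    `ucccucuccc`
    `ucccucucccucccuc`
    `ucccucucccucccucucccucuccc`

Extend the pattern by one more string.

Each term (from the third on) is the previous term followed by the one before it: term 3 = uc·cc = uccc.
Continuing: ucccucucccucccucucccucuccc · ucccucucccucccuc gives term 8.

ucccucucccucccucucccucucccucccucucccucccuc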